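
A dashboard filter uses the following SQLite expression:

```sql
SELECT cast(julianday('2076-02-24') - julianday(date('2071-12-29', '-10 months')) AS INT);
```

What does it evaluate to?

Adding -10 months to 2071-12-29 targets 2071-02-29. February 2071 has only 28 days, so SQLite normalizes the 1-day overflow forward to 2071-03-01.
30 days remain in March 2071 after the 1st (31 − 1).
Full months from April 2071 through January 2076 contribute their day counts.
Then 24 days into February 2076.
Total: 30 + 30 + 31 + 30 + 31 + 31 + 30 + 31 + 30 + 31 + 31 + 29 + 31 + 30 + 31 + 30 + 31 + 31 + 30 + 31 + 30 + 31 + 31 + 28 + 31 + 30 + 31 + 30 + 31 + 31 + 30 + 31 + 30 + 31 + 31 + 28 + 31 + 30 + 31 + 30 + 31 + 31 + 30 + 31 + 30 + 31 + 31 + 28 + 31 + 30 + 31 + 30 + 31 + 31 + 30 + 31 + 30 + 31 + 31 + 24 = 1821.

1821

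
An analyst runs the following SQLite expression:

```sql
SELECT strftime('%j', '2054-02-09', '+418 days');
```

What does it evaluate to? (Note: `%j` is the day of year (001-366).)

First apply '+418 days': 2054-02-09 → 2055-04-03.
Day-of-year for 2055-04-03: days since 2055-01-01 inclusive = 93, zero-padded to 093.

093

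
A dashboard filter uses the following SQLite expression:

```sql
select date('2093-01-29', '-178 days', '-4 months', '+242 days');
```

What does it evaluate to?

Applying '-178 days' to 2093-01-29: counting 178 days back gives 2092-08-04.
Adding -4 months to 2092-08-04 gives 2092-04-04.
Applying '+242 days' to 2092-04-04: counting 242 days forward gives 2092-12-02.

2092-12-02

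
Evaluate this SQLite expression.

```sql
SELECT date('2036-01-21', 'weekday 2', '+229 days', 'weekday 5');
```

`weekday 2` advances to the next Tuesday; 2036-01-21 is a Monday, so it moves forward to 2036-01-22.
Applying '+229 days' to 2036-01-22: counting 229 days forward gives 2036-09-07.
`weekday 5` advances to the next Friday; 2036-09-07 is a Sunday, so it moves forward to 2036-09-12.

2036-09-12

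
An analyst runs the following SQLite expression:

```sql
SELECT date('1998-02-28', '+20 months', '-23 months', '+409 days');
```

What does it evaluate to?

1999-01-11

Adding +20 months to 1998-02-28 gives 1999-10-28.
Adding -23 months to 1999-10-28 gives 1997-11-28.
Applying '+409 days' to 1997-11-28: counting 409 days forward gives 1999-01-11.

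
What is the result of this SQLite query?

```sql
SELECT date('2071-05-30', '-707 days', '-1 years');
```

2068-06-22

Applying '-707 days' to 2071-05-30: counting 707 days back gives 2069-06-22.
Adding -1 year to 2069-06-22 gives 2068-06-22.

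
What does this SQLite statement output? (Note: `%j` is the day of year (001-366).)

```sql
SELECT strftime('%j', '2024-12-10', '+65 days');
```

First apply '+65 days': 2024-12-10 → 2025-02-13.
Day-of-year for 2025-02-13: days since 2025-01-01 inclusive = 44, zero-padded to 044.

044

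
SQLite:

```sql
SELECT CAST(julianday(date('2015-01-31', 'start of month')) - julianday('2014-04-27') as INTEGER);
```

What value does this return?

249

`start of month` rewinds 2015-01-31 to 2015-01-01.
3 days remain in April 2014 after the 27th (30 − 27).
Full months from May 2014 through December 2014 contribute their day counts.
Then 1 day into January 2015.
Total: 3 + 31 + 30 + 31 + 31 + 30 + 31 + 30 + 31 + 1 = 249.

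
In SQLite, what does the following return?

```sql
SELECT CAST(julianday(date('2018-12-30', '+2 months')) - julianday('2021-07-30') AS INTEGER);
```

-881

Adding +2 months to 2018-12-30 targets 2019-02-30. February 2019 has only 28 days, so SQLite normalizes the 2-day overflow forward to 2019-03-02.
29 days remain in March 2019 after the 2nd (31 − 2).
Full months from April 2019 through June 2021 contribute their day counts.
Then 30 days into July 2021.
Total: 29 + 30 + 31 + 30 + 31 + 31 + 30 + 31 + 30 + 31 + 31 + 29 + 31 + 30 + 31 + 30 + 31 + 31 + 30 + 31 + 30 + 31 + 31 + 28 + 31 + 30 + 31 + 30 + 30 = 881.
The subtraction is earlier − later, so the result is −881 → -881.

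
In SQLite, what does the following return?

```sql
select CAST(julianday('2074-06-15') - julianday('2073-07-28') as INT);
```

322

3 days remain in July 2073 after the 28th (31 − 28).
Full months from August 2073 through May 2074 contribute their day counts.
Then 15 days into June 2074.
Total: 3 + 31 + 30 + 31 + 30 + 31 + 31 + 28 + 31 + 30 + 31 + 15 = 322.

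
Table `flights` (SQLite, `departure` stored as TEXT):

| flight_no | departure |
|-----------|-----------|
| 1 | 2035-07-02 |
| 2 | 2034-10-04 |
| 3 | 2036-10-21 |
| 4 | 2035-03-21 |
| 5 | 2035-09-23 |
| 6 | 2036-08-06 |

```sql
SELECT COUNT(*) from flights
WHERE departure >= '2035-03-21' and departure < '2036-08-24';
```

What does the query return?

4

Rows in [2035-03-21, 2036-08-24): 2035-07-02, 2035-03-21, 2035-09-23, 2036-08-06 → 4 rows.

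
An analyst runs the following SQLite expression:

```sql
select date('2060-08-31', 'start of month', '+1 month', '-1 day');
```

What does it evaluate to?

2060-08-31

`start of month` rewinds 2060-08-31 to 2060-08-01.
Adding +1 month to 2060-08-01 gives 2060-09-01.
Going back 1 day from 2060-09-01 reaches 2060-08-31 (last day of August, 31 days).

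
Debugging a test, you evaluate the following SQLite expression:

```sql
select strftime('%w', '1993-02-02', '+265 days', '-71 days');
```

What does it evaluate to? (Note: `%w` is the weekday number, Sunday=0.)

0

First apply '+265 days', '-71 days': 1993-02-02 → 1993-08-15.
1993-08-15 is a Sunday; with Sunday=0 that is 0.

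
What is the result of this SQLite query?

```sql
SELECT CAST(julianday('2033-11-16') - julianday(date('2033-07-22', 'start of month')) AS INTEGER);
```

`start of month` rewinds 2033-07-22 to 2033-07-01.
30 days remain in July 2033 after the 1st (31 − 1).
August 2033: 31 days.
September 2033: 30 days.
October 2033: 31 days.
Then 16 days into November 2033.
Total: 30 + 31 + 30 + 31 + 16 = 138.

138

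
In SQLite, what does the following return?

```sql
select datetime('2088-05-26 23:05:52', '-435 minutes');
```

2088-05-26 15:50:52

435 minutes = 7h 15m; -435 minutes from 2088-05-26 23:05:52 is 2088-05-26 15:50:52.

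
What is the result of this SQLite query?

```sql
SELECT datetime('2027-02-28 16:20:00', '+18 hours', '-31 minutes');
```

2027-03-01 09:49:00

+18 hours from 2027-02-28 16:20:00 is 2027-03-01 10:20:00 (crosses midnight).
-31 minutes from 2027-03-01 10:20:00 is 2027-03-01 09:49:00.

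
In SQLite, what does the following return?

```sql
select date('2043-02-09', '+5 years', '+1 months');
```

Adding +5 years to 2043-02-09 gives 2048-02-09.
Adding +1 month to 2048-02-09 gives 2048-03-09.

2048-03-09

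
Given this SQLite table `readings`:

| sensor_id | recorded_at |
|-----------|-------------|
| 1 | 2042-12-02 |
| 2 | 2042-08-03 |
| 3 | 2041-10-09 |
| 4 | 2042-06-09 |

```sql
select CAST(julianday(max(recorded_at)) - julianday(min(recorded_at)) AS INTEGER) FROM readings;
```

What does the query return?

419

MIN = 2041-10-09, MAX = 2042-12-02.
22 days remain in October 2041 after the 9th (31 − 9).
Full months from November 2041 through November 2042 contribute their day counts.
Then 2 days into December 2042.
Total: 22 + 30 + 31 + 31 + 28 + 31 + 30 + 31 + 30 + 31 + 31 + 30 + 31 + 30 + 2 = 419.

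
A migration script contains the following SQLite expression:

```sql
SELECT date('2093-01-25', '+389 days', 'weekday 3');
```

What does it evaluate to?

Applying '+389 days' to 2093-01-25: counting 389 days forward gives 2094-02-18.
`weekday 3` advances to the next Wednesday; 2094-02-18 is a Thursday, so it moves forward to 2094-02-24.

2094-02-24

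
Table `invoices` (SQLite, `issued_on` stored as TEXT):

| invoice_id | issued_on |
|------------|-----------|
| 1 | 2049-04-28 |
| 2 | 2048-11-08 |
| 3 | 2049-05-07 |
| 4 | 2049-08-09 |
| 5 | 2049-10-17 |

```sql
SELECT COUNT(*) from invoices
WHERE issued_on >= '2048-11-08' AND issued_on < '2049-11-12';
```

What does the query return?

Rows in [2048-11-08, 2049-11-12): 2049-04-28, 2048-11-08, 2049-05-07, 2049-08-09, 2049-10-17 → 5 rows.

5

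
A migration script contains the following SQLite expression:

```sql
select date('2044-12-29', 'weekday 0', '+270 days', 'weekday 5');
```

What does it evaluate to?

`weekday 0` advances to the next Sunday; 2044-12-29 is a Thursday, so it moves forward to 2045-01-01.
Applying '+270 days' to 2045-01-01: counting 270 days forward gives 2045-09-28.
`weekday 5` advances to the next Friday; 2045-09-28 is a Thursday, so it moves forward to 2045-09-29.

2045-09-29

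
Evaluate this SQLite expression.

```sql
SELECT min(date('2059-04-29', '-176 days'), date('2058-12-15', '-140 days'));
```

date('2059-04-29', '-176 days') → 2058-11-04.
date('2058-12-15', '-140 days') → 2058-07-28.
Earlier of the two is 2058-07-28.

2058-07-28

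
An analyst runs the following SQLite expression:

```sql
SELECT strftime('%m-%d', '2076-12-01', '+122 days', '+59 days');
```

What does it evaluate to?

First apply '+122 days', '+59 days': 2076-12-01 → 2077-05-31.
`%m-%d` extracts the month-day: 05-31.

05-31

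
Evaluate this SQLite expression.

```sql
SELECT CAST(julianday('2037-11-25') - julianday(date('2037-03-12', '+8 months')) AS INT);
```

13

Adding +8 months to 2037-03-12 gives 2037-11-12.
Both dates are in November 2037: 25 − 12 = 13.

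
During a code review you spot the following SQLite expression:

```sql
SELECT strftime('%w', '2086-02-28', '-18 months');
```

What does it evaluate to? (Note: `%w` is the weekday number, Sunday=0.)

First apply '-18 months': 2086-02-28 → 2084-08-28.
2084-08-28 is a Monday; with Sunday=0 that is 1.

1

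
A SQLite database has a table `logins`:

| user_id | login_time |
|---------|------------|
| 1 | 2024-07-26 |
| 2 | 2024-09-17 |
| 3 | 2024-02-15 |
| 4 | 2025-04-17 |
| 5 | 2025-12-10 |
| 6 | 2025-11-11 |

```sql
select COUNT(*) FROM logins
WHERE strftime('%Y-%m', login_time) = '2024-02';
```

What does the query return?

1

Rows with year-month 2024-02: 2024-02-15 → 1.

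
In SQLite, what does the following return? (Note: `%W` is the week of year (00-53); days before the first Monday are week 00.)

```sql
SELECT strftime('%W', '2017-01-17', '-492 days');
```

First apply '-492 days': 2017-01-17 → 2015-09-13.
2015-09-13 is a Sunday. SQLite's %W counts Mondays since the year started; the result is 36.

36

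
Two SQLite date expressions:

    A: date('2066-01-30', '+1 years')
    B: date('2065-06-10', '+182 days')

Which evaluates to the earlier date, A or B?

B

A = 2067-01-30.
B = 2065-12-09.
B is earlier.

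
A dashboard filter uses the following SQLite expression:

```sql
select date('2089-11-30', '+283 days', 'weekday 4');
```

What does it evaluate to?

2090-09-14

Applying '+283 days' to 2089-11-30: counting 283 days forward gives 2090-09-09.
`weekday 4` advances to the next Thursday; 2090-09-09 is a Saturday, so it moves forward to 2090-09-14.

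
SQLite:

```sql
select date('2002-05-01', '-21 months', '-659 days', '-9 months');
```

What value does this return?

1998-01-12

Adding -21 months to 2002-05-01 gives 2000-08-01.
Applying '-659 days' to 2000-08-01: counting 659 days back gives 1998-10-12.
Adding -9 months to 1998-10-12 gives 1998-01-12.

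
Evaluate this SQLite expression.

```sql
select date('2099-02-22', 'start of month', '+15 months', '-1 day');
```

2100-04-30

`start of month` rewinds 2099-02-22 to 2099-02-01.
Adding +15 months to 2099-02-01 gives 2100-05-01.
Going back 1 day from 2100-05-01 reaches 2100-04-30 (last day of April, 30 days).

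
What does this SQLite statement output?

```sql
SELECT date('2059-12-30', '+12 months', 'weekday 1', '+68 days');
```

Adding +12 months to 2059-12-30 gives 2060-12-30.
`weekday 1` advances to the next Monday; 2060-12-30 is a Thursday, so it moves forward to 2061-01-03.
Applying '+68 days' to 2061-01-03: counting 68 days forward gives 2061-03-12.

2061-03-12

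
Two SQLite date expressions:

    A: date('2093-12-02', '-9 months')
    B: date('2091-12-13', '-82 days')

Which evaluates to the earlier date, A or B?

B

A = 2093-03-02.
B = 2091-09-22.
B is earlier.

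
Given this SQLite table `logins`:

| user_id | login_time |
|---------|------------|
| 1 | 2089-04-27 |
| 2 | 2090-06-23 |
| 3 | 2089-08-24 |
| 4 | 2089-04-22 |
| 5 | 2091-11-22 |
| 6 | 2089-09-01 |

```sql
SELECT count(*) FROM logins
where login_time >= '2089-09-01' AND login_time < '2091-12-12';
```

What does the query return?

Rows in [2089-09-01, 2091-12-12): 2090-06-23, 2091-11-22, 2089-09-01 → 3 rows.

3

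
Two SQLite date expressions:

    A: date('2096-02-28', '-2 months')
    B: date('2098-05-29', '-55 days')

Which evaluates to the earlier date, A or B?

A

A = 2095-12-28.
B = 2098-04-04.
A is earlier.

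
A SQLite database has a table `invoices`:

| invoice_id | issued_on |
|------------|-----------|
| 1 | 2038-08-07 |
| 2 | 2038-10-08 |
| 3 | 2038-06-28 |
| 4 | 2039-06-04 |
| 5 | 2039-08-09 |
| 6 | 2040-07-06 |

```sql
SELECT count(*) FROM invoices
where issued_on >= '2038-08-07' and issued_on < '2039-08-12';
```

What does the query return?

4

Rows in [2038-08-07, 2039-08-12): 2038-08-07, 2038-10-08, 2039-06-04, 2039-08-09 → 4 rows.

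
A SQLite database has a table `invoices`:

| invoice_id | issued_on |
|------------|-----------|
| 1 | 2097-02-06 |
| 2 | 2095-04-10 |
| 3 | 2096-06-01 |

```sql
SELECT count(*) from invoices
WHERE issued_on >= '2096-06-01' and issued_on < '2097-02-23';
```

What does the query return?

Rows in [2096-06-01, 2097-02-23): 2097-02-06, 2096-06-01 → 2 rows.

2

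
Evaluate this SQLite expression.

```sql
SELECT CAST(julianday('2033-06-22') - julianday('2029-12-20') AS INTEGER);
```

1280

11 days remain in December 2029 after the 20th (31 − 20).
Full months from January 2030 through May 2033 contribute their day counts.
Then 22 days into June 2033.
Total: 11 + 31 + 28 + 31 + 30 + 31 + 30 + 31 + 31 + 30 + 31 + 30 + 31 + 31 + 28 + 31 + 30 + 31 + 30 + 31 + 31 + 30 + 31 + 30 + 31 + 31 + 29 + 31 + 30 + 31 + 30 + 31 + 31 + 30 + 31 + 30 + 31 + 31 + 28 + 31 + 30 + 31 + 22 = 1280.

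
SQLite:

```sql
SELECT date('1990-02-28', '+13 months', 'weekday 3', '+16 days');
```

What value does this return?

1991-04-19

Adding +13 months to 1990-02-28 gives 1991-03-28.
`weekday 3` advances to the next Wednesday; 1991-03-28 is a Thursday, so it moves forward to 1991-04-03.
Advancing 16 more days within April lands on 1991-04-19.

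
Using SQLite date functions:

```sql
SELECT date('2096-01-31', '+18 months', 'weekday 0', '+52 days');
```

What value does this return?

Adding +18 months to 2096-01-31 gives 2097-07-31.
`weekday 0` advances to the next Sunday; 2097-07-31 is a Wednesday, so it moves forward to 2097-08-04.
Applying '+52 days' to 2097-08-04: counting 52 days forward gives 2097-09-25.

2097-09-25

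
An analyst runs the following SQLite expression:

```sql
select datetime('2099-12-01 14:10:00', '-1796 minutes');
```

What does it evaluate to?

1796 minutes = 29h 56m; -1796 minutes from 2099-12-01 14:10:00 is 2099-11-30 08:14:00 (crosses midnight).

2099-11-30 08:14:00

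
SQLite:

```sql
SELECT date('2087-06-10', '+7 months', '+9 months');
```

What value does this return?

Adding +7 months to 2087-06-10 gives 2088-01-10.
Adding +9 months to 2088-01-10 gives 2088-10-10.

2088-10-10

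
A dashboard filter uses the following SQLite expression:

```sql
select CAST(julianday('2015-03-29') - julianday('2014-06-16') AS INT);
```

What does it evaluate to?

14 days remain in June 2014 after the 16th (30 − 16).
Full months from July 2014 through February 2015 contribute their day counts.
Then 29 days into March 2015.
Total: 14 + 31 + 31 + 30 + 31 + 30 + 31 + 31 + 28 + 29 = 286.

286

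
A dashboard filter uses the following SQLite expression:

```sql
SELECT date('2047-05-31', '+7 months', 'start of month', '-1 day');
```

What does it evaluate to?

Adding +7 months to 2047-05-31 gives 2047-12-31.
`start of month` rewinds 2047-12-31 to 2047-12-01.
Going back 1 day from 2047-12-01 reaches 2047-11-30 (last day of November, 30 days).

2047-11-30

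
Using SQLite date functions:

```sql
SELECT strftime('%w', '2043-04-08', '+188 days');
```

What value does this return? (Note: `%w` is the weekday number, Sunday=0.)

First apply '+188 days': 2043-04-08 → 2043-10-13.
2043-10-13 is a Tuesday; with Sunday=0 that is 2.

2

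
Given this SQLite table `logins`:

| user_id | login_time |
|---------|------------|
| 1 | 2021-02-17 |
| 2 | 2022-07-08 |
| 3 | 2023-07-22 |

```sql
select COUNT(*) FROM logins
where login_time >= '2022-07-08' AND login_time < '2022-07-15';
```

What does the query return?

Rows in [2022-07-08, 2022-07-15): 2022-07-08 → 1 row.

1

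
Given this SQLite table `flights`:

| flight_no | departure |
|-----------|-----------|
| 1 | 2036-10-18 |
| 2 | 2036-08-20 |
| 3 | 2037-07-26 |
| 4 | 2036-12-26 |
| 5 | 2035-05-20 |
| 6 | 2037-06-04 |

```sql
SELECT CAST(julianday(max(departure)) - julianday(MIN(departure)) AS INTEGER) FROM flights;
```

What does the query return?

MIN = 2035-05-20, MAX = 2037-07-26.
11 days remain in May 2035 after the 20th (31 − 20).
Full months from June 2035 through June 2037 contribute their day counts.
Then 26 days into July 2037.
Total: 11 + 30 + 31 + 31 + 30 + 31 + 30 + 31 + 31 + 29 + 31 + 30 + 31 + 30 + 31 + 31 + 30 + 31 + 30 + 31 + 31 + 28 + 31 + 30 + 31 + 30 + 26 = 798.

798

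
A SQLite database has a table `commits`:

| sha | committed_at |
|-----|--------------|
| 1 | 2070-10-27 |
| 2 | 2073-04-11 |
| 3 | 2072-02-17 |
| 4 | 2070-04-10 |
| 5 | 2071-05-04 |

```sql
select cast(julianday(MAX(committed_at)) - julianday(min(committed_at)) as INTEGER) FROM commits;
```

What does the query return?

MIN = 2070-04-10, MAX = 2073-04-11.
20 days remain in April 2070 after the 10th (30 − 10).
Full months from May 2070 through March 2073 contribute their day counts.
Then 11 days into April 2073.
Total: 20 + 31 + 30 + 31 + 31 + 30 + 31 + 30 + 31 + 31 + 28 + 31 + 30 + 31 + 30 + 31 + 31 + 30 + 31 + 30 + 31 + 31 + 29 + 31 + 30 + 31 + 30 + 31 + 31 + 30 + 31 + 30 + 31 + 31 + 28 + 31 + 11 = 1097.

1097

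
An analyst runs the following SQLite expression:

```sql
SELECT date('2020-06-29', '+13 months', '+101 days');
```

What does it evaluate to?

2021-11-07

Adding +13 months to 2020-06-29 gives 2021-07-29.
Applying '+101 days' to 2021-07-29: counting 101 days forward gives 2021-11-07.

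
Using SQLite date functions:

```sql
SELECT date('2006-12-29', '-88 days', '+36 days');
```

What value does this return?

Applying '-88 days' to 2006-12-29: counting 88 days back gives 2006-10-02.
October 2006 has 31 days; 29 remain after the 2nd, so 30 days reach 2006-11-01.
Advancing 6 more days within November lands on 2006-11-07.

2006-11-07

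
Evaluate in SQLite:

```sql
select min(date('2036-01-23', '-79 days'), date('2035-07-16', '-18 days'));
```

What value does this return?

date('2036-01-23', '-79 days') → 2035-11-05.
date('2035-07-16', '-18 days') → 2035-06-28.
Earlier of the two is 2035-06-28.

2035-06-28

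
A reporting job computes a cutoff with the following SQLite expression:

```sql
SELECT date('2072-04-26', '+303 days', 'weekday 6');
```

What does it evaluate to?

2073-02-25

Applying '+303 days' to 2072-04-26: counting 303 days forward gives 2073-02-23.
`weekday 6` advances to the next Saturday; 2073-02-23 is a Thursday, so it moves forward to 2073-02-25.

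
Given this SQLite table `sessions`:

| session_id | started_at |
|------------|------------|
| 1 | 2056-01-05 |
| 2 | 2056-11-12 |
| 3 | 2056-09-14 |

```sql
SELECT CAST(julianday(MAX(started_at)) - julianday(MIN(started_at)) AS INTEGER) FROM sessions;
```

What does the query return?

312

MIN = 2056-01-05, MAX = 2056-11-12.
26 days remain in January 2056 after the 5th (31 − 5).
Full months from February 2056 through October 2056 contribute their day counts.
Then 12 days into November 2056.
Total: 26 + 29 + 31 + 30 + 31 + 30 + 31 + 31 + 30 + 31 + 12 = 312.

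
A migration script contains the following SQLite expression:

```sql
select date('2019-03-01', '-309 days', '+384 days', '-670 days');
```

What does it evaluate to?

2017-07-14

Applying '-309 days' to 2019-03-01: counting 309 days back gives 2018-04-26.
Applying '+384 days' to 2018-04-26: counting 384 days forward gives 2019-05-15.
Applying '-670 days' to 2019-05-15: counting 670 days back gives 2017-07-14.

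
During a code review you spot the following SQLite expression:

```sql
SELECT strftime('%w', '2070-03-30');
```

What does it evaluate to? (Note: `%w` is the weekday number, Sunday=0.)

2070-03-30 is a Sunday; with Sunday=0 that is 0.

0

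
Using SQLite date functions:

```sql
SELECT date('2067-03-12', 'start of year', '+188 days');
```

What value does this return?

2067-07-08

`start of year` rewinds 2067-03-12 to 2067-01-01.
Applying '+188 days' to 2067-01-01: counting 188 days forward gives 2067-07-08.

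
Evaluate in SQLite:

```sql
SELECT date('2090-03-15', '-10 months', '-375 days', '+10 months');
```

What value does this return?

Adding -10 months to 2090-03-15 gives 2089-05-15.
Applying '-375 days' to 2089-05-15: counting 375 days back gives 2088-05-05.
Adding +10 months to 2088-05-05 gives 2089-03-05.

2089-03-05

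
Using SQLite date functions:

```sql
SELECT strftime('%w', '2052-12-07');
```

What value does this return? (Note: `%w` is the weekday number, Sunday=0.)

6

2052-12-07 is a Saturday; with Sunday=0 that is 6.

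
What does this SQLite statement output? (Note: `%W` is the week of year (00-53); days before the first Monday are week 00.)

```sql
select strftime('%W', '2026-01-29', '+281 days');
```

First apply '+281 days': 2026-01-29 → 2026-11-06.
2026-11-06 is a Friday. SQLite's %W counts Mondays since the year started; the result is 44.

44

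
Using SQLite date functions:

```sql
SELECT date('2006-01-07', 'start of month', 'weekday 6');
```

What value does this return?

`start of month` rewinds 2006-01-07 to 2006-01-01.
`weekday 6` advances to the next Saturday; 2006-01-01 is a Sunday, so it moves forward to 2006-01-07.

2006-01-07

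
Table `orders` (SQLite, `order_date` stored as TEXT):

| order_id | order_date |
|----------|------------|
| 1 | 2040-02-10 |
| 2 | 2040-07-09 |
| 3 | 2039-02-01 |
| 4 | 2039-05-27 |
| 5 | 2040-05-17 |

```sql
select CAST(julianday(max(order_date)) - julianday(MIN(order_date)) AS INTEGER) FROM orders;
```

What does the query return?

MIN = 2039-02-01, MAX = 2040-07-09.
27 days remain in February 2039 after the 1st (28 − 1).
Full months from March 2039 through June 2040 contribute their day counts.
Then 9 days into July 2040.
Total: 27 + 31 + 30 + 31 + 30 + 31 + 31 + 30 + 31 + 30 + 31 + 31 + 29 + 31 + 30 + 31 + 30 + 9 = 524.

524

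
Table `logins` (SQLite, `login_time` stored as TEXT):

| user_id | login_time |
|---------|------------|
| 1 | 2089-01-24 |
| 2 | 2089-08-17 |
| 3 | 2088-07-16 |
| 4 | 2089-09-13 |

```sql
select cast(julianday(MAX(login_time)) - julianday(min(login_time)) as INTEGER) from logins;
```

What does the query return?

MIN = 2088-07-16, MAX = 2089-09-13.
15 days remain in July 2088 after the 16th (31 − 16).
Full months from August 2088 through August 2089 contribute their day counts.
Then 13 days into September 2089.
Total: 15 + 31 + 30 + 31 + 30 + 31 + 31 + 28 + 31 + 30 + 31 + 30 + 31 + 31 + 13 = 424.

424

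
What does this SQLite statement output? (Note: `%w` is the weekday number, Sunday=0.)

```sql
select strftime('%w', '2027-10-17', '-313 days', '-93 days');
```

First apply '-313 days', '-93 days': 2027-10-17 → 2026-09-06.
2026-09-06 is a Sunday; with Sunday=0 that is 0.

0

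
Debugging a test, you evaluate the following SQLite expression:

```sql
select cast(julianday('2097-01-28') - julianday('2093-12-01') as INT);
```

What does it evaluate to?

30 days remain in December 2093 after the 1st (31 − 1).
Full months from January 2094 through December 2096 contribute their day counts.
Then 28 days into January 2097.
Total: 30 + 31 + 28 + 31 + 30 + 31 + 30 + 31 + 31 + 30 + 31 + 30 + 31 + 31 + 28 + 31 + 30 + 31 + 30 + 31 + 31 + 30 + 31 + 30 + 31 + 31 + 29 + 31 + 30 + 31 + 30 + 31 + 31 + 30 + 31 + 30 + 31 + 28 = 1154.

1154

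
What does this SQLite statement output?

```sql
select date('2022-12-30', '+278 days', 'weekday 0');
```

Applying '+278 days' to 2022-12-30: counting 278 days forward gives 2023-10-04.
`weekday 0` advances to the next Sunday; 2023-10-04 is a Wednesday, so it moves forward to 2023-10-08.

2023-10-08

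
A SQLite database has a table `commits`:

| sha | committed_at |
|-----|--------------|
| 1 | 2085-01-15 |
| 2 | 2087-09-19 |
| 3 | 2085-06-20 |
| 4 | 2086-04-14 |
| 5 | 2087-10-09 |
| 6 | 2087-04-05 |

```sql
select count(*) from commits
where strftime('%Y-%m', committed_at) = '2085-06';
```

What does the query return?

1

Rows with year-month 2085-06: 2085-06-20 → 1.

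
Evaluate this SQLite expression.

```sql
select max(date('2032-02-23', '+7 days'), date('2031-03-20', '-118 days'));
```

date('2032-02-23', '+7 days') → 2032-03-01.
date('2031-03-20', '-118 days') → 2030-11-22.
Later of the two is 2032-03-01.

2032-03-01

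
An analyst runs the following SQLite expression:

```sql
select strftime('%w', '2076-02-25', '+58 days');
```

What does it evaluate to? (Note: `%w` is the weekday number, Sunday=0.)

4

First apply '+58 days': 2076-02-25 → 2076-04-23.
2076-04-23 is a Thursday; with Sunday=0 that is 4.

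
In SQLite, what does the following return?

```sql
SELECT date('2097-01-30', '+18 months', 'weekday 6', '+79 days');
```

Adding +18 months to 2097-01-30 gives 2098-07-30.
`weekday 6` advances to the next Saturday; 2098-07-30 is a Wednesday, so it moves forward to 2098-08-02.
Applying '+79 days' to 2098-08-02: counting 79 days forward gives 2098-10-20.

2098-10-20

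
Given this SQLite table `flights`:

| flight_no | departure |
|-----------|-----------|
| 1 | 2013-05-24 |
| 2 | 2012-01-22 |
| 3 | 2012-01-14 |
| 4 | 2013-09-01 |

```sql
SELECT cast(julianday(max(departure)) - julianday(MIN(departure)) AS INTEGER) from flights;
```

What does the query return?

MIN = 2012-01-14, MAX = 2013-09-01.
17 days remain in January 2012 after the 14th (31 − 14).
Full months from February 2012 through August 2013 contribute their day counts.
Then 1 day into September 2013.
Total: 17 + 29 + 31 + 30 + 31 + 30 + 31 + 31 + 30 + 31 + 30 + 31 + 31 + 28 + 31 + 30 + 31 + 30 + 31 + 31 + 1 = 596.

596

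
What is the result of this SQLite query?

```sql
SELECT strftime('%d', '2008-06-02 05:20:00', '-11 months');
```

02

First apply '-11 months': 2008-06-02 05:20:00 → 2007-07-02 05:20:00.
`%d` extracts the 2-digit day of month: 02.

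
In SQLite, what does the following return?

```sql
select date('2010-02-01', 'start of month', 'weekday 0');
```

2010-02-07

`start of month` rewinds 2010-02-01 to 2010-02-01.
`weekday 0` advances to the next Sunday; 2010-02-01 is a Monday, so it moves forward to 2010-02-07.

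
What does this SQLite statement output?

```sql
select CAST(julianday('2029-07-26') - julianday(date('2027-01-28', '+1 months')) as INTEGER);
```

Adding +1 month to 2027-01-28 gives 2027-02-28.
0 days remain in February 2027 after the 28th (28 − 28).
Full months from March 2027 through June 2029 contribute their day counts.
Then 26 days into July 2029.
Total: 0 + 31 + 30 + 31 + 30 + 31 + 31 + 30 + 31 + 30 + 31 + 31 + 29 + 31 + 30 + 31 + 30 + 31 + 31 + 30 + 31 + 30 + 31 + 31 + 28 + 31 + 30 + 31 + 30 + 26 = 879.

879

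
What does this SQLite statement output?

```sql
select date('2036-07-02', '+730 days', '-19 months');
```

Applying '+730 days' to 2036-07-02: counting 730 days forward gives 2038-07-02.
Adding -19 months to 2038-07-02 gives 2036-12-02.

2036-12-02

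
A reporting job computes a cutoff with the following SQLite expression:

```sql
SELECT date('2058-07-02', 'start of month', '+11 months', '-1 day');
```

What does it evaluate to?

`start of month` rewinds 2058-07-02 to 2058-07-01.
Adding +11 months to 2058-07-01 gives 2059-06-01.
Going back 1 day from 2059-06-01 reaches 2059-05-31 (last day of May, 31 days).

2059-05-31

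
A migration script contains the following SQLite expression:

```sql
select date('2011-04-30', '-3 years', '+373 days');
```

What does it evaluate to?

2009-05-08

Adding -3 years to 2011-04-30 gives 2008-04-30.
Applying '+373 days' to 2008-04-30: counting 373 days forward gives 2009-05-08.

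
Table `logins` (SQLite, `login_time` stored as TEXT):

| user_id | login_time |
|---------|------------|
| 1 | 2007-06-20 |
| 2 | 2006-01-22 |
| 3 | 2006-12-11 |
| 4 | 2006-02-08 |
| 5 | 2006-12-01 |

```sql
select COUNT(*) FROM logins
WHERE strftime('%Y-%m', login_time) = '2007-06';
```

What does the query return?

Rows with year-month 2007-06: 2007-06-20 → 1.

1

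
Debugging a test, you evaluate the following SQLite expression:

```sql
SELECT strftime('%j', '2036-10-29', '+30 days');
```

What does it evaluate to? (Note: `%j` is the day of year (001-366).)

333

First apply '+30 days': 2036-10-29 → 2036-11-28.
Day-of-year for 2036-11-28: days since 2036-01-01 inclusive = 333, zero-padded to 333.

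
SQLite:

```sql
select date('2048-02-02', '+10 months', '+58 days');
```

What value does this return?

2049-01-29

Adding +10 months to 2048-02-02 gives 2048-12-02.
Applying '+58 days' to 2048-12-02: counting 58 days forward gives 2049-01-29.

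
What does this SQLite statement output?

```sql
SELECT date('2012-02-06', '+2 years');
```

Adding +2 years to 2012-02-06 gives 2014-02-06.

2014-02-06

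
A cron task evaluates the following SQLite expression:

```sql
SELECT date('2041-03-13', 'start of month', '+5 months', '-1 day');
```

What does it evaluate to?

`start of month` rewinds 2041-03-13 to 2041-03-01.
Adding +5 months to 2041-03-01 gives 2041-08-01.
Going back 1 day from 2041-08-01 reaches 2041-07-31 (last day of July, 31 days).

2041-07-31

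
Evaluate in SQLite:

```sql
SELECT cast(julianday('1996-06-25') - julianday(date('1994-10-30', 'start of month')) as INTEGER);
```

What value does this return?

`start of month` rewinds 1994-10-30 to 1994-10-01.
30 days remain in October 1994 after the 1st (31 − 1).
Full months from November 1994 through May 1996 contribute their day counts.
Then 25 days into June 1996.
Total: 30 + 30 + 31 + 31 + 28 + 31 + 30 + 31 + 30 + 31 + 31 + 30 + 31 + 30 + 31 + 31 + 29 + 31 + 30 + 31 + 25 = 633.

633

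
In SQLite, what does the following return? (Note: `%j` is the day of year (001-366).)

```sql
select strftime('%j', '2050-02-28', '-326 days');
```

098

First apply '-326 days': 2050-02-28 → 2049-04-08.
Day-of-year for 2049-04-08: days since 2049-01-01 inclusive = 98, zero-padded to 098.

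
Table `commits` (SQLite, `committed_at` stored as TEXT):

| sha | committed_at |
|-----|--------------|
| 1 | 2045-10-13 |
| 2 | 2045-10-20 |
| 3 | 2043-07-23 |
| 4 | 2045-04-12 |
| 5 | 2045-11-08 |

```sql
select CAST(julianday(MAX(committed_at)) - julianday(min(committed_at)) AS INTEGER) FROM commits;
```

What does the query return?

MIN = 2043-07-23, MAX = 2045-11-08.
8 days remain in July 2043 after the 23rd (31 − 23).
Full months from August 2043 through October 2045 contribute their day counts.
Then 8 days into November 2045.
Total: 8 + 31 + 30 + 31 + 30 + 31 + 31 + 29 + 31 + 30 + 31 + 30 + 31 + 31 + 30 + 31 + 30 + 31 + 31 + 28 + 31 + 30 + 31 + 30 + 31 + 31 + 30 + 31 + 8 = 839.

839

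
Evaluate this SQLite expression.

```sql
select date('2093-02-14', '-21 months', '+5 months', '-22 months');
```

2089-12-14

Adding -21 months to 2093-02-14 gives 2091-05-14.
Adding +5 months to 2091-05-14 gives 2091-10-14.
Adding -22 months to 2091-10-14 gives 2089-12-14.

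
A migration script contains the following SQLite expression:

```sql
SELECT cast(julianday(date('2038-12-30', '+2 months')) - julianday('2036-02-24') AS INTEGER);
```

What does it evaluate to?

1102

Adding +2 months to 2038-12-30 targets 2039-02-30. February 2039 has only 28 days, so SQLite normalizes the 2-day overflow forward to 2039-03-02.
5 days remain in February 2036 after the 24th (29 − 24).
Full months from March 2036 through February 2039 contribute their day counts.
Then 2 days into March 2039.
Total: 5 + 31 + 30 + 31 + 30 + 31 + 31 + 30 + 31 + 30 + 31 + 31 + 28 + 31 + 30 + 31 + 30 + 31 + 31 + 30 + 31 + 30 + 31 + 31 + 28 + 31 + 30 + 31 + 30 + 31 + 31 + 30 + 31 + 30 + 31 + 31 + 28 + 2 = 1102.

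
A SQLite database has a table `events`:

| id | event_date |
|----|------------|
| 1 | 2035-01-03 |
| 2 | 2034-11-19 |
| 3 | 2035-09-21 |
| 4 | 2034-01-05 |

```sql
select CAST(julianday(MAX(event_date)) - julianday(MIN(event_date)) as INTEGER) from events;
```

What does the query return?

624

MIN = 2034-01-05, MAX = 2035-09-21.
26 days remain in January 2034 after the 5th (31 − 5).
Full months from February 2034 through August 2035 contribute their day counts.
Then 21 days into September 2035.
Total: 26 + 28 + 31 + 30 + 31 + 30 + 31 + 31 + 30 + 31 + 30 + 31 + 31 + 28 + 31 + 30 + 31 + 30 + 31 + 31 + 21 = 624.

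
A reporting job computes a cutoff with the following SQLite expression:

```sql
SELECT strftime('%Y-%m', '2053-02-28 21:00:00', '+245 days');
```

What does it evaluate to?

First apply '+245 days': 2053-02-28 21:00:00 → 2053-10-31 21:00:00.
`%Y-%m` extracts the year-month: 2053-10.

2053-10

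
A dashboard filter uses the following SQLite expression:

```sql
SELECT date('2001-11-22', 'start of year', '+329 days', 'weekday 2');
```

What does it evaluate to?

`start of year` rewinds 2001-11-22 to 2001-01-01.
Applying '+329 days' to 2001-01-01: counting 329 days forward gives 2001-11-26.
`weekday 2` advances to the next Tuesday; 2001-11-26 is a Monday, so it moves forward to 2001-11-27.

2001-11-27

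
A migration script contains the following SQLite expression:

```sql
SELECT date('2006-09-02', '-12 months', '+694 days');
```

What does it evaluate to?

Adding -12 months to 2006-09-02 gives 2005-09-02.
Applying '+694 days' to 2005-09-02: counting 694 days forward gives 2007-07-28.

2007-07-28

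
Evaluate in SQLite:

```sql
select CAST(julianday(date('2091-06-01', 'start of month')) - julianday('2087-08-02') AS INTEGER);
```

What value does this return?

`start of month` rewinds 2091-06-01 to 2091-06-01.
29 days remain in August 2087 after the 2nd (31 − 2).
Full months from September 2087 through May 2091 contribute their day counts.
Then 1 day into June 2091.
Total: 29 + 30 + 31 + 30 + 31 + 31 + 29 + 31 + 30 + 31 + 30 + 31 + 31 + 30 + 31 + 30 + 31 + 31 + 28 + 31 + 30 + 31 + 30 + 31 + 31 + 30 + 31 + 30 + 31 + 31 + 28 + 31 + 30 + 31 + 30 + 31 + 31 + 30 + 31 + 30 + 31 + 31 + 28 + 31 + 30 + 31 + 1 = 1399.

1399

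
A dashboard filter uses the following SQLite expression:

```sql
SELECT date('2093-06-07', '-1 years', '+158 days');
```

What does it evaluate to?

2092-11-12

Adding -1 year to 2093-06-07 gives 2092-06-07.
Applying '+158 days' to 2092-06-07: counting 158 days forward gives 2092-11-12.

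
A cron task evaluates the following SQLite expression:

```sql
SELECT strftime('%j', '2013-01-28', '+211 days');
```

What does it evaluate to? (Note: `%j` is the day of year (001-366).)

239

First apply '+211 days': 2013-01-28 → 2013-08-27.
Day-of-year for 2013-08-27: days since 2013-01-01 inclusive = 239, zero-padded to 239.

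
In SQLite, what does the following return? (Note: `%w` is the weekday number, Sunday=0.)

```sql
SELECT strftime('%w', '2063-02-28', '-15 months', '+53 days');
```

5

First apply '-15 months', '+53 days': 2063-02-28 → 2062-01-20.
2062-01-20 is a Friday; with Sunday=0 that is 5.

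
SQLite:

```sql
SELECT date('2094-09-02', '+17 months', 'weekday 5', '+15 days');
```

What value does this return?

2096-02-18

Adding +17 months to 2094-09-02 gives 2096-02-02.
`weekday 5` advances to the next Friday; 2096-02-02 is a Thursday, so it moves forward to 2096-02-03.
Advancing 15 more days within February lands on 2096-02-18.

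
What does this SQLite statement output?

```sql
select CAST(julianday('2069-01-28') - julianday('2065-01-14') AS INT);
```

1475

17 days remain in January 2065 after the 14th (31 − 14).
Full months from February 2065 through December 2068 contribute their day counts.
Then 28 days into January 2069.
Total: 17 + 28 + 31 + 30 + 31 + 30 + 31 + 31 + 30 + 31 + 30 + 31 + 31 + 28 + 31 + 30 + 31 + 30 + 31 + 31 + 30 + 31 + 30 + 31 + 31 + 28 + 31 + 30 + 31 + 30 + 31 + 31 + 30 + 31 + 30 + 31 + 31 + 29 + 31 + 30 + 31 + 30 + 31 + 31 + 30 + 31 + 30 + 31 + 28 = 1475.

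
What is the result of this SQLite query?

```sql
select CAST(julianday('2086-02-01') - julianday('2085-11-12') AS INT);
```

81

18 days remain in November 2085 after the 12th (30 − 12).
December 2085: 31 days.
January 2086: 31 days.
Then 1 day into February 2086.
Total: 18 + 31 + 31 + 1 = 81.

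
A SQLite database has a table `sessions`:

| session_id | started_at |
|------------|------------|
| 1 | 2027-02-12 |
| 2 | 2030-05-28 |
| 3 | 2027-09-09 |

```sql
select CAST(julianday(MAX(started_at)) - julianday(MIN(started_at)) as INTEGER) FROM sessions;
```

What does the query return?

1201

MIN = 2027-02-12, MAX = 2030-05-28.
16 days remain in February 2027 after the 12th (28 − 12).
Full months from March 2027 through April 2030 contribute their day counts.
Then 28 days into May 2030.
Total: 16 + 31 + 30 + 31 + 30 + 31 + 31 + 30 + 31 + 30 + 31 + 31 + 29 + 31 + 30 + 31 + 30 + 31 + 31 + 30 + 31 + 30 + 31 + 31 + 28 + 31 + 30 + 31 + 30 + 31 + 31 + 30 + 31 + 30 + 31 + 31 + 28 + 31 + 30 + 28 = 1201.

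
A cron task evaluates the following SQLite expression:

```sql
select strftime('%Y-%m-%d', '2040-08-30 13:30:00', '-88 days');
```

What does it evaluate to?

First apply '-88 days': 2040-08-30 13:30:00 → 2040-06-03 13:30:00.
`%Y-%m-%d` extracts the ISO date: 2040-06-03.

2040-06-03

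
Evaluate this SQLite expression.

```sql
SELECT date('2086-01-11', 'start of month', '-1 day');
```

2085-12-31

`start of month` rewinds 2086-01-11 to 2086-01-01.
Going back 1 day from 2086-01-01 reaches 2085-12-31 (last day of December, 31 days).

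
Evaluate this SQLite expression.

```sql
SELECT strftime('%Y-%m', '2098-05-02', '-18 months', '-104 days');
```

First apply '-18 months', '-104 days': 2098-05-02 → 2096-07-21.
`%Y-%m` extracts the year-month: 2096-07.

2096-07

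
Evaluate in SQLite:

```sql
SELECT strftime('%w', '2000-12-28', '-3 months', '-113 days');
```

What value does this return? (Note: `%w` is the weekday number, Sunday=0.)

3

First apply '-3 months', '-113 days': 2000-12-28 → 2000-06-07.
2000-06-07 is a Wednesday; with Sunday=0 that is 3.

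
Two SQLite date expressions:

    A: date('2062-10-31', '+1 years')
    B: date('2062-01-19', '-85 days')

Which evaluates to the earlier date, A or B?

A = 2063-10-31.
B = 2061-10-26.
B is earlier.

B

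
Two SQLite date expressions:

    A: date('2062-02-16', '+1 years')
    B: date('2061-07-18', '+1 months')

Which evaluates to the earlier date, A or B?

B

A = 2063-02-16.
B = 2061-08-18.
B is earlier.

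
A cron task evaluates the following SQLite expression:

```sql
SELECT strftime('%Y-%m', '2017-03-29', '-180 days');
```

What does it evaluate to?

First apply '-180 days': 2017-03-29 → 2016-09-30.
`%Y-%m` extracts the year-month: 2016-09.

2016-09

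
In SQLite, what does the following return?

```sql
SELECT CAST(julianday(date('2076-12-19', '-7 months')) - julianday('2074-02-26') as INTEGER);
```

813

Adding -7 months to 2076-12-19 gives 2076-05-19.
2 days remain in February 2074 after the 26th (28 − 26).
Full months from March 2074 through April 2076 contribute their day counts.
Then 19 days into May 2076.
Total: 2 + 31 + 30 + 31 + 30 + 31 + 31 + 30 + 31 + 30 + 31 + 31 + 28 + 31 + 30 + 31 + 30 + 31 + 31 + 30 + 31 + 30 + 31 + 31 + 29 + 31 + 30 + 19 = 813.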